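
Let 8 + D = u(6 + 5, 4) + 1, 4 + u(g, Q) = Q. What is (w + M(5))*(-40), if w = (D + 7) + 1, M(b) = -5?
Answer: 160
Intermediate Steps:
u(g, Q) = -4 + Q
D = -7 (D = -8 + ((-4 + 4) + 1) = -8 + (0 + 1) = -8 + 1 = -7)
w = 1 (w = (-7 + 7) + 1 = 0 + 1 = 1)
(w + M(5))*(-40) = (1 - 5)*(-40) = -4*(-40) = 160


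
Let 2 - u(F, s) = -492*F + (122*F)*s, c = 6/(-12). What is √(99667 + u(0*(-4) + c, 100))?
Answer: √105523 ≈ 324.84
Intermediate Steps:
c = -½ (c = 6*(-1/12) = -½ ≈ -0.50000)
u(F, s) = 2 + 492*F - 122*F*s (u(F, s) = 2 - (-492*F + (122*F)*s) = 2 - (-492*F + 122*F*s) = 2 + (492*F - 122*F*s) = 2 + 492*F - 122*F*s)
√(99667 + u(0*(-4) + c, 100)) = √(99667 + (2 + 492*(0*(-4) - ½) - 122*(0*(-4) - ½)*100)) = √(99667 + (2 + 492*(0 - ½) - 122*(0 - ½)*100)) = √(99667 + (2 + 492*(-½) - 122*(-½)*100)) = √(99667 + (2 - 246 + 6100)) = √(99667 + 5856) = √105523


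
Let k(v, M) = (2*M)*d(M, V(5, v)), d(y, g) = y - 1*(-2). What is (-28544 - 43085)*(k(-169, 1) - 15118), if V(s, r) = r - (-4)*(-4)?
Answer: 1082457448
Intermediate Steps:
V(s, r) = -16 + r (V(s, r) = r - 1*16 = r - 16 = -16 + r)
d(y, g) = 2 + y (d(y, g) = y + 2 = 2 + y)
k(v, M) = 2*M*(2 + M) (k(v, M) = (2*M)*(2 + M) = 2*M*(2 + M))
(-28544 - 43085)*(k(-169, 1) - 15118) = (-28544 - 43085)*(2*1*(2 + 1) - 15118) = -71629*(2*1*3 - 15118) = -71629*(6 - 15118) = -71629*(-15112) = 1082457448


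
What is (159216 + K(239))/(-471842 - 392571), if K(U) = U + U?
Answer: -159694/864413 ≈ -0.18474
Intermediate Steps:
K(U) = 2*U
(159216 + K(239))/(-471842 - 392571) = (159216 + 2*239)/(-471842 - 392571) = (159216 + 478)/(-864413) = 159694*(-1/864413) = -159694/864413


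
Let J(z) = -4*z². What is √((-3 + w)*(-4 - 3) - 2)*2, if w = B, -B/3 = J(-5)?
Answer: 2*I*√2081 ≈ 91.236*I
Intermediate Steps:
B = 300 (B = -(-12)*(-5)² = -(-12)*25 = -3*(-100) = 300)
w = 300
√((-3 + w)*(-4 - 3) - 2)*2 = √((-3 + 300)*(-4 - 3) - 2)*2 = √(297*(-7) - 2)*2 = √(-2079 - 2)*2 = √(-2081)*2 = (I*√2081)*2 = 2*I*√2081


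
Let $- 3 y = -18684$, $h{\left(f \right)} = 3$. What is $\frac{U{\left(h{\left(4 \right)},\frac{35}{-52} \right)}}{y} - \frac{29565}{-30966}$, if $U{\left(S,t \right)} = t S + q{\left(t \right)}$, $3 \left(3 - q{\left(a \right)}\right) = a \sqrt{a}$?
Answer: $\frac{40924709}{42856944} + \frac{35 i \sqrt{455}}{25260768} \approx 0.95491 + 2.9555 \cdot 10^{-5} i$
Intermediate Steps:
$q{\left(a \right)} = 3 - \frac{a^{\frac{3}{2}}}{3}$ ($q{\left(a \right)} = 3 - \frac{a \sqrt{a}}{3} = 3 - \frac{a^{\frac{3}{2}}}{3}$)
$y = 6228$ ($y = \left(- \frac{1}{3}\right) \left(-18684\right) = 6228$)
$U{\left(S,t \right)} = 3 - \frac{t^{\frac{3}{2}}}{3} + S t$ ($U{\left(S,t \right)} = t S - \left(-3 + \frac{t^{\frac{3}{2}}}{3}\right) = S t - \left(-3 + \frac{t^{\frac{3}{2}}}{3}\right) = 3 - \frac{t^{\frac{3}{2}}}{3} + S t$)
$\frac{U{\left(h{\left(4 \right)},\frac{35}{-52} \right)}}{y} - \frac{29565}{-30966} = \frac{3 - \frac{\left(\frac{35}{-52}\right)^{\frac{3}{2}}}{3} + 3 \frac{35}{-52}}{6228} - \frac{29565}{-30966} = \left(3 - \frac{\left(35 \left(- \frac{1}{52}\right)\right)^{\frac{3}{2}}}{3} + 3 \cdot 35 \left(- \frac{1}{52}\right)\right) \frac{1}{6228} - - \frac{9855}{10322} = \left(3 - \frac{\left(- \frac{35}{52}\right)^{\frac{3}{2}}}{3} + 3 \left(- \frac{35}{52}\right)\right) \frac{1}{6228} + \frac{9855}{10322} = \left(3 - \frac{\left(- \frac{35}{1352}\right) i \sqrt{455}}{3} - \frac{105}{52}\right) \frac{1}{6228} + \frac{9855}{10322} = \left(3 + \frac{35 i \sqrt{455}}{4056} - \frac{105}{52}\right) \frac{1}{6228} + \frac{9855}{10322} = \left(\frac{51}{52} + \frac{35 i \sqrt{455}}{4056}\right) \frac{1}{6228} + \frac{9855}{10322} = \left(\frac{17}{107952} + \frac{35 i \sqrt{455}}{25260768}\right) + \frac{9855}{10322} = \frac{40924709}{42856944} + \frac{35 i \sqrt{455}}{25260768}$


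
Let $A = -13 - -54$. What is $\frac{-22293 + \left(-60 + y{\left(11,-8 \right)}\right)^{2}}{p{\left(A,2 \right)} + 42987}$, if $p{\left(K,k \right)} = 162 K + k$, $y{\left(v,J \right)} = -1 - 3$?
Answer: $- \frac{587}{1601} \approx -0.36665$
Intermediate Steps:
$y{\left(v,J \right)} = -4$
$A = 41$ ($A = -13 + 54 = 41$)
$p{\left(K,k \right)} = k + 162 K$
$\frac{-22293 + \left(-60 + y{\left(11,-8 \right)}\right)^{2}}{p{\left(A,2 \right)} + 42987} = \frac{-22293 + \left(-60 - 4\right)^{2}}{\left(2 + 162 \cdot 41\right) + 42987} = \frac{-22293 + \left(-64\right)^{2}}{\left(2 + 6642\right) + 42987} = \frac{-22293 + 4096}{6644 + 42987} = - \frac{18197}{49631} = \left(-18197\right) \frac{1}{49631} = - \frac{587}{1601}$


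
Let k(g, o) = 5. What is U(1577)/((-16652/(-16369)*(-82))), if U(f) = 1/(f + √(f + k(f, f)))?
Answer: -25813913/3393651856008 + 16369*√1582/3393651856008 ≈ -7.4147e-6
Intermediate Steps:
U(f) = 1/(f + √(5 + f)) (U(f) = 1/(f + √(f + 5)) = 1/(f + √(5 + f)))
U(1577)/((-16652/(-16369)*(-82))) = 1/((1577 + √(5 + 1577))*((-16652/(-16369)*(-82)))) = 1/((1577 + √1582)*((-16652*(-1/16369)*(-82)))) = 1/((1577 + √1582)*(((16652/16369)*(-82)))) = 1/((1577 + √1582)*(-1365464/16369)) = -16369/1365464/(1577 + √1582) = -16369/(1365464*(1577 + √1582))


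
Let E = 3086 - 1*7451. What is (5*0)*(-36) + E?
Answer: -4365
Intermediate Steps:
E = -4365 (E = 3086 - 7451 = -4365)
(5*0)*(-36) + E = (5*0)*(-36) - 4365 = 0*(-36) - 4365 = 0 - 4365 = -4365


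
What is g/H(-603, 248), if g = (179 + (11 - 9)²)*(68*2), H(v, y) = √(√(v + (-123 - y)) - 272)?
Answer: 24888/√(-272 + I*√974) ≈ 85.869 - 1501.7*I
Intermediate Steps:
H(v, y) = √(-272 + √(-123 + v - y)) (H(v, y) = √(√(-123 + v - y) - 272) = √(-272 + √(-123 + v - y)))
g = 24888 (g = (179 + 2²)*136 = (179 + 4)*136 = 183*136 = 24888)
g/H(-603, 248) = 24888/(√(-272 + √(-123 - 603 - 1*248))) = 24888/(√(-272 + √(-123 - 603 - 248))) = 24888/(√(-272 + √(-974))) = 24888/(√(-272 + I*√974)) = 24888/√(-272 + I*√974)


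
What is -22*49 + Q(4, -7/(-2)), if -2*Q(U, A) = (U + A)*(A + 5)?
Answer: -8879/8 ≈ -1109.9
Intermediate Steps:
Q(U, A) = -(5 + A)*(A + U)/2 (Q(U, A) = -(U + A)*(A + 5)/2 = -(A + U)*(5 + A)/2 = -(5 + A)*(A + U)/2)
-22*49 + Q(4, -7/(-2)) = -22*49 + (-(-35)/(2*(-2)) - 5/2*4 - (-7/(-2))²/2 - ½*(-7/(-2))*4) = -1078 + (-(-35)*(-1)/(2*2) - 10 - (-7*(-½))²/2 - ½*(-7*(-½))*4) = -1078 + (-5/2*7/2 - 10 - (7/2)²/2 - ½*7/2*4) = -1078 + (-35/4 - 10 - ½*49/4 - 7) = -1078 + (-35/4 - 10 - 49/8 - 7) = -1078 - 255/8 = -8879/8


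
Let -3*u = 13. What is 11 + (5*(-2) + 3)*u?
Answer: 124/3 ≈ 41.333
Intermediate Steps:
u = -13/3 (u = -⅓*13 = -13/3 ≈ -4.3333)
11 + (5*(-2) + 3)*u = 11 + (5*(-2) + 3)*(-13/3) = 11 + (-10 + 3)*(-13/3) = 11 - 7*(-13/3) = 11 + 91/3 = 124/3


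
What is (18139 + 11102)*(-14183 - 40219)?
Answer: -1590768882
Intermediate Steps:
(18139 + 11102)*(-14183 - 40219) = 29241*(-54402) = -1590768882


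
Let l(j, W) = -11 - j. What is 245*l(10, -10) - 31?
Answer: -5176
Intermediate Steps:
245*l(10, -10) - 31 = 245*(-11 - 1*10) - 31 = 245*(-11 - 10) - 31 = 245*(-21) - 31 = -5145 - 31 = -5176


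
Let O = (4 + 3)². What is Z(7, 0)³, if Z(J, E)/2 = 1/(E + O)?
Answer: 8/117649 ≈ 6.7999e-5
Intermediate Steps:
O = 49 (O = 7² = 49)
Z(J, E) = 2/(49 + E) (Z(J, E) = 2/(E + 49) = 2/(49 + E))
Z(7, 0)³ = (2/(49 + 0))³ = (2/49)³ = 8/117649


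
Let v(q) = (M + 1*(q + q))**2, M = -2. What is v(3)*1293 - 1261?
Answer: 19427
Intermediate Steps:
v(q) = (-2 + 2*q)**2 (v(q) = (-2 + 1*(q + q))**2 = (-2 + 1*(2*q))**2 = (-2 + 2*q)**2)
v(3)*1293 - 1261 = (4*(-1 + 3)**2)*1293 - 1261 = (4*2**2)*1293 - 1261 = (4*4)*1293 - 1261 = 16*1293 - 1261 = 20688 - 1261 = 19427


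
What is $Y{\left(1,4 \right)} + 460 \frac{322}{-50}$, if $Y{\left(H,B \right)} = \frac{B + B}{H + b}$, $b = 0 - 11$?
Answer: $- \frac{14816}{5} \approx -2963.2$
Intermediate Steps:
$b = -11$
$Y{\left(H,B \right)} = \frac{2 B}{-11 + H}$ ($Y{\left(H,B \right)} = \frac{B + B}{H - 11} = \frac{2 B}{-11 + H}$)
$Y{\left(1,4 \right)} + 460 \frac{322}{-50} = 2 \cdot 4 \frac{1}{-11 + 1} + 460 \frac{322}{-50} = 2 \cdot 4 \frac{1}{-10} + 460 \cdot 322 \left(- \frac{1}{50}\right) = 2 \cdot 4 \left(- \frac{1}{10}\right) + 460 \left(- \frac{161}{25}\right) = - \frac{4}{5} - \frac{14812}{5} = - \frac{14816}{5}$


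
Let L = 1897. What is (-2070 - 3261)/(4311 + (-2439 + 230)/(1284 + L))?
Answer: -16957911/13711082 ≈ -1.2368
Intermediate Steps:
(-2070 - 3261)/(4311 + (-2439 + 230)/(1284 + L)) = (-2070 - 3261)/(4311 + (-2439 + 230)/(1284 + 1897)) = -5331/(4311 - 2209/3181) = -5331/13711082/3181 = -5331*3181/13711082 = -16957911/13711082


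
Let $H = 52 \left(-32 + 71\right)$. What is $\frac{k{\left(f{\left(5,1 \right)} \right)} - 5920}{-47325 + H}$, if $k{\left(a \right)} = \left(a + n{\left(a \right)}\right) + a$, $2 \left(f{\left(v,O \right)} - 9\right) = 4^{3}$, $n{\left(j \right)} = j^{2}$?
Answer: $\frac{4157}{45297} \approx 0.091772$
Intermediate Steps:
$f{\left(v,O \right)} = 41$ ($f{\left(v,O \right)} = 9 + \frac{4^{3}}{2} = 9 + \frac{1}{2} \cdot 64 = 9 + 32 = 41$)
$H = 2028$ ($H = 52 \cdot 39 = 2028$)
$k{\left(a \right)} = a^{2} + 2 a$ ($k{\left(a \right)} = \left(a + a^{2}\right) + a = a^{2} + 2 a$)
$\frac{k{\left(f{\left(5,1 \right)} \right)} - 5920}{-47325 + H} = \frac{41 \left(2 + 41\right) - 5920}{-47325 + 2028} = \frac{41 \cdot 43 - 5920}{-45297} = \left(1763 - 5920\right) \left(- \frac{1}{45297}\right) = \left(-4157\right) \left(- \frac{1}{45297}\right) = \frac{4157}{45297}$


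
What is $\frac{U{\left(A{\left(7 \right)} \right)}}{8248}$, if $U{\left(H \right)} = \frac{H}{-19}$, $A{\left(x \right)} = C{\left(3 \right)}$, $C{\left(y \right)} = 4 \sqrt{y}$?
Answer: $- \frac{\sqrt{3}}{39178} \approx -4.421 \cdot 10^{-5}$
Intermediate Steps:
$A{\left(x \right)} = 4 \sqrt{3}$
$U{\left(H \right)} = - \frac{H}{19}$ ($U{\left(H \right)} = H \left(- \frac{1}{19}\right) = - \frac{H}{19}$)
$\frac{U{\left(A{\left(7 \right)} \right)}}{8248} = \frac{\left(- \frac{1}{19}\right) 4 \sqrt{3}}{8248} = - \frac{4 \sqrt{3}}{19} \cdot \frac{1}{8248} = - \frac{\sqrt{3}}{39178}$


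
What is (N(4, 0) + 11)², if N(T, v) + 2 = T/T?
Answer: 100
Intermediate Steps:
N(T, v) = -1 (N(T, v) = -2 + T/T = -2 + 1 = -1)
(N(4, 0) + 11)² = (-1 + 11)² = 10² = 100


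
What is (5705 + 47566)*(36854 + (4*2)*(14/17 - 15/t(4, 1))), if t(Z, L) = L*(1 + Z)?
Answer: 33359472162/17 ≈ 1.9623e+9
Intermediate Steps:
(5705 + 47566)*(36854 + (4*2)*(14/17 - 15/t(4, 1))) = (5705 + 47566)*(36854 + (4*2)*(14/17 - 15/(1 + 4))) = 53271*(36854 + 8*(14*(1/17) - 15/(1*5))) = 53271*(36854 + 8*(14/17 - 15/5)) = 53271*(36854 + 8*(14/17 - 15*⅕)) = 53271*(36854 + 8*(14/17 - 3)) = 53271*(36854 + 8*(-37/17)) = 53271*(36854 - 296/17) = 53271*(626222/17) = 33359472162/17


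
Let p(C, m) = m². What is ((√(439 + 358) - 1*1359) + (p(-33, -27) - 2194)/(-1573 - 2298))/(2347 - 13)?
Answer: -2629612/4517457 + √797/2334 ≈ -0.57000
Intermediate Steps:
((√(439 + 358) - 1*1359) + (p(-33, -27) - 2194)/(-1573 - 2298))/(2347 - 13) = ((√(439 + 358) - 1*1359) + ((-27)² - 2194)/(-1573 - 2298))/(2347 - 13) = ((√797 - 1359) + (729 - 2194)/(-3871))/2334 = ((-1359 + √797) - 1465*(-1/3871))*(1/2334) = ((-1359 + √797) + 1465/3871)*(1/2334) = (-5259224/3871 + √797)*(1/2334) = -2629612/4517457 + √797/2334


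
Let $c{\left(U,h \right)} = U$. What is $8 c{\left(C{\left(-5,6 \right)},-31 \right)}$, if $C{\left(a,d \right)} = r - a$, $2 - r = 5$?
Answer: $16$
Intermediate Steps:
$r = -3$ ($r = 2 - 5 = -3$)
$C{\left(a,d \right)} = -3 - a$
$8 c{\left(C{\left(-5,6 \right)},-31 \right)} = 8 \left(-3 - -5\right) = 8 \left(-3 + 5\right) = 8 \cdot 2 = 16$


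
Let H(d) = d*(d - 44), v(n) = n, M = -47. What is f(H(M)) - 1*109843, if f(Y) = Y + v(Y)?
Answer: -101289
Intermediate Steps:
H(d) = d*(-44 + d)
f(Y) = 2*Y (f(Y) = Y + Y = 2*Y)
f(H(M)) - 1*109843 = 2*(-47*(-44 - 47)) - 1*109843 = 2*(-47*(-91)) - 109843 = 2*4277 - 109843 = 8554 - 109843 = -101289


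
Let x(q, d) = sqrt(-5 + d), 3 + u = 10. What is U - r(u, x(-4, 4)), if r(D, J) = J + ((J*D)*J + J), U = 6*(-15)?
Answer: -83 - 2*I ≈ -83.0 - 2.0*I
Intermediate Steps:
u = 7 (u = -3 + 10 = 7)
U = -90
r(D, J) = 2*J + D*J**2 (r(D, J) = J + ((D*J)*J + J) = J + (D*J**2 + J) = J + (J + D*J**2) = 2*J + D*J**2)
U - r(u, x(-4, 4)) = -90 - sqrt(-5 + 4)*(2 + 7*sqrt(-5 + 4)) = -90 - sqrt(-1)*(2 + 7*sqrt(-1)) = -90 - I*(2 + 7*I)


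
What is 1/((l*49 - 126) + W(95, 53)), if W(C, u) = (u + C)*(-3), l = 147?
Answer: 1/6633 ≈ 0.00015076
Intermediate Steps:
W(C, u) = -3*C - 3*u (W(C, u) = (C + u)*(-3) = -3*C - 3*u)
1/((l*49 - 126) + W(95, 53)) = 1/((147*49 - 126) + (-3*95 - 3*53)) = 1/((7203 - 126) + (-285 - 159)) = 1/(7077 - 444) = 1/6633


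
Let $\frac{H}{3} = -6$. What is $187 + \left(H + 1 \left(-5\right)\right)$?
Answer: $164$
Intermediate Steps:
$H = -18$ ($H = 3 \left(-6\right) = -18$)
$187 + \left(H + 1 \left(-5\right)\right) = 187 + \left(-18 + 1 \left(-5\right)\right) = 187 - 23 = 164$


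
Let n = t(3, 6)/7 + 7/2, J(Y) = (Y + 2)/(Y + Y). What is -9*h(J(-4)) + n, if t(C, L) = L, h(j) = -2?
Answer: 313/14 ≈ 22.357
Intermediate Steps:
J(Y) = (2 + Y)/(2*Y) (J(Y) = (2 + Y)/((2*Y)) = (2 + Y)*(1/(2*Y)) = (2 + Y)/(2*Y))
n = 61/14 (n = 6/7 + 7/2 = 61/14 ≈ 4.3571)
-9*h(J(-4)) + n = -9*(-2) + 61/14 = 18 + 61/14 = 313/14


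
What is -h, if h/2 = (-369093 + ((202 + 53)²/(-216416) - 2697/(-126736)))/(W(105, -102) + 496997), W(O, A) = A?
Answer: 632711191263051/425896440161360 ≈ 1.4856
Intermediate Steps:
h = -632711191263051/425896440161360 (h = 2*((-369093 + ((202 + 53)²/(-216416) - 2697/(-126736)))/(-102 + 496997)) = 2*((-369093 + (255²*(-1/216416) - 2697*(-1/126736)))/496895) = 2*((-369093 + (65025*(-1/216416) + 2697/126736))*(1/496895)) = 2*((-369093 + (-65025/216416 + 2697/126736))*(1/496895)) = 2*((-369093 - 478583403/1714231136)*(1/496895)) = 2*(-632711191263051/1714231136*1/496895) = 2*(-632711191263051/851792880322720) = -632711191263051/425896440161360 ≈ -1.4856)
-h = -1*(-632711191263051/425896440161360) = 632711191263051/425896440161360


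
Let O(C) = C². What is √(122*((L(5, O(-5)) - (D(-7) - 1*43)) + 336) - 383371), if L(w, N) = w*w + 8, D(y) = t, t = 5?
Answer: I*√333717 ≈ 577.68*I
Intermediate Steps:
D(y) = 5
L(w, N) = 8 + w² (L(w, N) = w² + 8 = 8 + w²)
√(122*((L(5, O(-5)) - (D(-7) - 1*43)) + 336) - 383371) = √(122*(((8 + 5²) - (5 - 1*43)) + 336) - 383371) = √(122*(((8 + 25) - (5 - 43)) + 336) - 383371) = √(122*((33 - 1*(-38)) + 336) - 383371) = √(122*((33 + 38) + 336) - 383371) = √(122*(71 + 336) - 383371) = √(122*407 - 383371) = √(49654 - 383371) = √(-333717) = I*√333717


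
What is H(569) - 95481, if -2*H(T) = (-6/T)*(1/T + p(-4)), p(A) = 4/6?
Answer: -30913022900/323761 ≈ -95481.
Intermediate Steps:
p(A) = ⅔ (p(A) = 4*(⅙) = ⅔)
H(T) = 3*(⅔ + 1/T)/T (H(T) = -(-6/T)*(1/T + ⅔)/2 = -(-6/T)*(⅔ + 1/T)/2 = -(-3)*(⅔ + 1/T)/T = 3*(⅔ + 1/T)/T)
H(569) - 95481 = (3 + 2*569)/569² - 95481 = (3 + 1138)/323761 - 95481 = (1/323761)*1141 - 95481 = 1141/323761 - 95481 = -30913022900/323761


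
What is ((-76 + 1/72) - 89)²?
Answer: 141110641/5184 ≈ 27220.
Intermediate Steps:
((-76 + 1/72) - 89)² = (-5471/72 - 89)² = (-11879/72)² = 141110641/5184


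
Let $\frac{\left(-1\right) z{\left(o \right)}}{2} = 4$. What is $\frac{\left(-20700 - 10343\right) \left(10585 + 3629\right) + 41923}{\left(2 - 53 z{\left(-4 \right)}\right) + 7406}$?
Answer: $- \frac{40109389}{712} \approx -56333.0$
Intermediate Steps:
$z{\left(o \right)} = -8$ ($z{\left(o \right)} = \left(-2\right) 4 = -8$)
$\frac{\left(-20700 - 10343\right) \left(10585 + 3629\right) + 41923}{\left(2 - 53 z{\left(-4 \right)}\right) + 7406} = \frac{\left(-20700 - 10343\right) \left(10585 + 3629\right) + 41923}{\left(2 - -424\right) + 7406} = \frac{\left(-31043\right) 14214 + 41923}{\left(2 + 424\right) + 7406} = \frac{-441245202 + 41923}{426 + 7406} = - \frac{441203279}{7832} = \left(-441203279\right) \frac{1}{7832} = - \frac{40109389}{712}$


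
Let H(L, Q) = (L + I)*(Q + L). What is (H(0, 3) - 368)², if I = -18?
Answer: 178084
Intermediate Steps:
H(L, Q) = (-18 + L)*(L + Q) (H(L, Q) = (L - 18)*(Q + L) = (-18 + L)*(L + Q))
(H(0, 3) - 368)² = ((0² - 18*0 - 18*3 + 0*3) - 368)² = ((0 + 0 - 54 + 0) - 368)² = (-54 - 368)² = (-422)² = 178084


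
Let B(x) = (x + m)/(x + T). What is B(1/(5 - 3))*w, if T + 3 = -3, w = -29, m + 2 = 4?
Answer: 145/11 ≈ 13.182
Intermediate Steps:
m = 2 (m = -2 + 4 = 2)
T = -6 (T = -3 - 3 = -6)
B(x) = (2 + x)/(-6 + x) (B(x) = (x + 2)/(x - 6) = (2 + x)/(-6 + x))
B(1/(5 - 3))*w = ((2 + 1/(5 - 3))/(-6 + 1/(5 - 3)))*(-29) = ((2 + 1/2)/(-6 + 1/2))*(-29) = ((2 + ½)/(-6 + ½))*(-29) = ((5/2)/(-11/2))*(-29) = -2/11*5/2*(-29) = -5/11*(-29) = 145/11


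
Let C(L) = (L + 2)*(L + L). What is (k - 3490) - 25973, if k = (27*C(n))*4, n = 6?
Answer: -19095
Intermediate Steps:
C(L) = 2*L*(2 + L) (C(L) = (2 + L)*(2*L) = 2*L*(2 + L))
k = 10368 (k = (27*(2*6*(2 + 6)))*4 = (27*(2*6*8))*4 = (27*96)*4 = 2592*4 = 10368)
(k - 3490) - 25973 = (10368 - 3490) - 25973 = 6878 - 25973 = -19095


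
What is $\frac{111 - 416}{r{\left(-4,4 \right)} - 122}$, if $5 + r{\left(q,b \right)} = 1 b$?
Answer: $\frac{305}{123} \approx 2.4797$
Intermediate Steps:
$r{\left(q,b \right)} = -5 + b$ ($r{\left(q,b \right)} = -5 + 1 b = -5 + b$)
$\frac{111 - 416}{r{\left(-4,4 \right)} - 122} = \frac{111 - 416}{\left(-5 + 4\right) - 122} = - \frac{305}{-1 - 122} = - \frac{305}{-123} = \left(-305\right) \left(- \frac{1}{123}\right) = \frac{305}{123}$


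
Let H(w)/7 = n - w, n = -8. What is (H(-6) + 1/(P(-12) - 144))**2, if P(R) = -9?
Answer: 4592449/23409 ≈ 196.18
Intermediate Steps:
H(w) = -56 - 7*w (H(w) = 7*(-8 - w) = -56 - 7*w)
(H(-6) + 1/(P(-12) - 144))**2 = ((-56 - 7*(-6)) + 1/(-9 - 144))**2 = ((-56 + 42) + 1/(-153))**2 = (-14 - 1/153)**2 = (-2143/153)**2 = 4592449/23409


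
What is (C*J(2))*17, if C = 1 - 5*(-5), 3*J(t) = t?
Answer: 884/3 ≈ 294.67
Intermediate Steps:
J(t) = t/3
C = 26 (C = 1 + 25 = 26)
(C*J(2))*17 = (26*((⅓)*2))*17 = (26*(⅔))*17 = (52/3)*17 = 884/3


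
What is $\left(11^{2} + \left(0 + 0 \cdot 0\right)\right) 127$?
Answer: $15367$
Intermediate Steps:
$\left(11^{2} + \left(0 + 0 \cdot 0\right)\right) 127 = \left(121 + \left(0 + 0\right)\right) 127 = \left(121 + 0\right) 127 = 121 \cdot 127 = 15367$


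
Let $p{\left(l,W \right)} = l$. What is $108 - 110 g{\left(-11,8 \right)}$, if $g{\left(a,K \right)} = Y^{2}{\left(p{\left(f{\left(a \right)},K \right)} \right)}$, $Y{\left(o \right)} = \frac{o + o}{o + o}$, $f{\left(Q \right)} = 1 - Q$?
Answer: $-2$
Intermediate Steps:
$Y{\left(o \right)} = 1$ ($Y{\left(o \right)} = \frac{2 o}{2 o} = 2 o \frac{1}{2 o} = 1$)
$g{\left(a,K \right)} = 1$ ($g{\left(a,K \right)} = 1^{2} = 1$)
$108 - 110 g{\left(-11,8 \right)} = 108 - 110 = -2$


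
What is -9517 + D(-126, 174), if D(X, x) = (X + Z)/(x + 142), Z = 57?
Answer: -3007441/316 ≈ -9517.2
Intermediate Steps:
D(X, x) = (57 + X)/(142 + x) (D(X, x) = (X + 57)/(x + 142) = (57 + X)/(142 + x))
-9517 + D(-126, 174) = -9517 + (57 - 126)/(142 + 174) = -9517 - 69/316 = -3007441/316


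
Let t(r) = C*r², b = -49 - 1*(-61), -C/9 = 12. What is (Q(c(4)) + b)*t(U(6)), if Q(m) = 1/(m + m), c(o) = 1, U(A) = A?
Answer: -48600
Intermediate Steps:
C = -108 (C = -9*12 = -108)
b = 12 (b = -49 + 61 = 12)
Q(m) = 1/(2*m)
t(r) = -108*r²
(Q(c(4)) + b)*t(U(6)) = ((½)/1 + 12)*(-108*6²) = ((½)*1 + 12)*(-108*36) = (½ + 12)*(-3888) = (25/2)*(-3888) = -48600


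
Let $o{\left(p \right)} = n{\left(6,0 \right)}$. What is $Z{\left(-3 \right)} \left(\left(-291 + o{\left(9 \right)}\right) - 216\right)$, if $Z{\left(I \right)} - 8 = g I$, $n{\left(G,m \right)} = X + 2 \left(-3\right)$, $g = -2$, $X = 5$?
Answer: $-7112$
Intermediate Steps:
$n{\left(G,m \right)} = -1$ ($n{\left(G,m \right)} = 5 + 2 \left(-3\right) = 5 - 6 = -1$)
$o{\left(p \right)} = -1$
$Z{\left(I \right)} = 8 - 2 I$
$Z{\left(-3 \right)} \left(\left(-291 + o{\left(9 \right)}\right) - 216\right) = \left(8 - -6\right) \left(\left(-291 - 1\right) - 216\right) = \left(8 + 6\right) \left(-292 - 216\right) = 14 \left(-508\right) = -7112$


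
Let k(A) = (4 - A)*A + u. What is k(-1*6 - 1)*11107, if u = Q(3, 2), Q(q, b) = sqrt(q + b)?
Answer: -855239 + 11107*sqrt(5) ≈ -8.3040e+5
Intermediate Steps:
Q(q, b) = sqrt(b + q)
u = sqrt(5) (u = sqrt(2 + 3) = sqrt(5) ≈ 2.2361)
k(A) = sqrt(5) + A*(4 - A) (k(A) = (4 - A)*A + sqrt(5) = A*(4 - A) + sqrt(5) = sqrt(5) + A*(4 - A))
k(-1*6 - 1)*11107 = (sqrt(5) - (-1*6 - 1)**2 + 4*(-1*6 - 1))*11107 = (sqrt(5) - (-6 - 1)**2 + 4*(-6 - 1))*11107 = (sqrt(5) - 1*(-7)**2 + 4*(-7))*11107 = (sqrt(5) - 1*49 - 28)*11107 = (sqrt(5) - 49 - 28)*11107 = (-77 + sqrt(5))*11107 = -855239 + 11107*sqrt(5)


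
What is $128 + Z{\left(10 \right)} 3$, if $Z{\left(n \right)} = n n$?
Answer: $428$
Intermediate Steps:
$Z{\left(n \right)} = n^{2}$
$128 + Z{\left(10 \right)} 3 = 128 + 10^{2} \cdot 3 = 128 + 100 \cdot 3 = 128 + 300 = 428$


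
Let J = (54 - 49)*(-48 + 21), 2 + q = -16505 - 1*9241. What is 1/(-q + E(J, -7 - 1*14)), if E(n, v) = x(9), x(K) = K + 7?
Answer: 1/25764 ≈ 3.8814e-5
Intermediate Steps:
x(K) = 7 + K
q = -25748 (q = -2 + (-16505 - 1*9241) = -2 + (-16505 - 9241) = -2 - 25746 = -25748)
J = -135 (J = 5*(-27) = -135)
E(n, v) = 16 (E(n, v) = 7 + 9 = 16)
1/(-q + E(J, -7 - 1*14)) = 1/(-1*(-25748) + 16) = 1/(25748 + 16) = 1/25764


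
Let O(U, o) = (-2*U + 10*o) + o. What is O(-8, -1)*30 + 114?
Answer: 264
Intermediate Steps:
O(U, o) = -2*U + 11*o
O(-8, -1)*30 + 114 = (-2*(-8) + 11*(-1))*30 + 114 = (16 - 11)*30 + 114 = 5*30 + 114 = 150 + 114 = 264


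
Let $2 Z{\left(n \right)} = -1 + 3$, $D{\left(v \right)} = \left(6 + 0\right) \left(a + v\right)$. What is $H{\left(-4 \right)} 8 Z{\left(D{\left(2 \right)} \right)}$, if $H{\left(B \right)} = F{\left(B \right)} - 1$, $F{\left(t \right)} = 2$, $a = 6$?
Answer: $8$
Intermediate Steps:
$D{\left(v \right)} = 36 + 6 v$ ($D{\left(v \right)} = \left(6 + 0\right) \left(6 + v\right) = 6 \left(6 + v\right) = 36 + 6 v$)
$H{\left(B \right)} = 1$ ($H{\left(B \right)} = 2 - 1 = 1$)
$Z{\left(n \right)} = 1$ ($Z{\left(n \right)} = \frac{-1 + 3}{2} = \frac{1}{2} \cdot 2 = 1$)
$H{\left(-4 \right)} 8 Z{\left(D{\left(2 \right)} \right)} = 1 \cdot 8 \cdot 1 = 8 \cdot 1 = 8$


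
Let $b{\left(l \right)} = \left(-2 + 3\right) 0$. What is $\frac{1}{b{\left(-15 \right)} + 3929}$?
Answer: $\frac{1}{3929} \approx 0.00025452$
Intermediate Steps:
$b{\left(l \right)} = 0$ ($b{\left(l \right)} = 1 \cdot 0 = 0$)
$\frac{1}{b{\left(-15 \right)} + 3929} = \frac{1}{0 + 3929} = \frac{1}{3929}$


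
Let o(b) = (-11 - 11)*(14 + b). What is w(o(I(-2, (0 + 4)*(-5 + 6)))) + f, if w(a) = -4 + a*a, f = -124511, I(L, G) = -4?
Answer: -76115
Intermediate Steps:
o(b) = -308 - 22*b (o(b) = -22*(14 + b) = -308 - 22*b)
w(a) = -4 + a**2
w(o(I(-2, (0 + 4)*(-5 + 6)))) + f = (-4 + (-308 - 22*(-4))**2) - 124511 = (-4 + (-308 + 88)**2) - 124511 = (-4 + (-220)**2) - 124511 = (-4 + 48400) - 124511 = 48396 - 124511 = -76115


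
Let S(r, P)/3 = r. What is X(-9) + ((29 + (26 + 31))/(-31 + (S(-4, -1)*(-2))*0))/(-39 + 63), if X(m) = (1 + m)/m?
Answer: 863/1116 ≈ 0.77330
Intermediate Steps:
S(r, P) = 3*r
X(m) = (1 + m)/m
X(-9) + ((29 + (26 + 31))/(-31 + (S(-4, -1)*(-2))*0))/(-39 + 63) = (1 - 9)/(-9) + ((29 + (26 + 31))/(-31 + ((3*(-4))*(-2))*0))/(-39 + 63) = -⅑*(-8) + ((29 + 57)/(-31 - 12*(-2)*0))/24 = 8/9 + (86/(-31 + 24*0))*(1/24) = 8/9 + (86/(-31 + 0))*(1/24) = 8/9 + (86/(-31))*(1/24) = 8/9 + (86*(-1/31))*(1/24) = 8/9 - 86/31*1/24 = 8/9 - 43/372 = 863/1116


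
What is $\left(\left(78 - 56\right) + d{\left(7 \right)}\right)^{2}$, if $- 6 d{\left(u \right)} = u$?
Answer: $\frac{15625}{36} \approx 434.03$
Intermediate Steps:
$d{\left(u \right)} = - \frac{u}{6}$
$\left(\left(78 - 56\right) + d{\left(7 \right)}\right)^{2} = \left(\left(78 - 56\right) - \frac{7}{6}\right)^{2} = \left(22 - \frac{7}{6}\right)^{2} = \left(\frac{125}{6}\right)^{2} = \frac{15625}{36}$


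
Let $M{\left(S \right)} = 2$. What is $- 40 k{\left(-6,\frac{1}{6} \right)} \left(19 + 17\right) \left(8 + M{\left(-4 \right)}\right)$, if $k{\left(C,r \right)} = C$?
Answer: $86400$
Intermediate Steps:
$- 40 k{\left(-6,\frac{1}{6} \right)} \left(19 + 17\right) \left(8 + M{\left(-4 \right)}\right) = \left(-40\right) \left(-6\right) \left(19 + 17\right) \left(8 + 2\right) = 240 \cdot 36 \cdot 10 = 240 \cdot 360 = 86400$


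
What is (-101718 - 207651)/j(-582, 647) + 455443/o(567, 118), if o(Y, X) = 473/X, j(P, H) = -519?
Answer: 9346190581/81829 ≈ 1.1422e+5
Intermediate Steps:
(-101718 - 207651)/j(-582, 647) + 455443/o(567, 118) = (-101718 - 207651)/(-519) + 455443/((473/118)) = -309369*(-1/519) + 455443/((473*(1/118))) = 103123/173 + 455443/(473/118) = 103123/173 + 455443*(118/473) = 103123/173 + 53742274/473 = 9346190581/81829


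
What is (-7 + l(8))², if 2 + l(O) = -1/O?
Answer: 5329/64 ≈ 83.266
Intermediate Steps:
l(O) = -2 - 1/O
(-7 + l(8))² = (-7 + (-2 - 1/8))² = (-7 + (-2 - 1*⅛))² = (-7 + (-2 - ⅛))² = (-7 - 17/8)² = (-73/8)² = 5329/64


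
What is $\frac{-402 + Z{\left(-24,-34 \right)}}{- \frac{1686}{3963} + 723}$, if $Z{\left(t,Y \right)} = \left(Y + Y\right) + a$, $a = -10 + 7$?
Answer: $- \frac{624833}{954521} \approx -0.6546$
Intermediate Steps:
$a = -3$
$Z{\left(t,Y \right)} = -3 + 2 Y$ ($Z{\left(t,Y \right)} = \left(Y + Y\right) - 3 = 2 Y - 3 = -3 + 2 Y$)
$\frac{-402 + Z{\left(-24,-34 \right)}}{- \frac{1686}{3963} + 723} = \frac{-402 + \left(-3 + 2 \left(-34\right)\right)}{- \frac{1686}{3963} + 723} = \frac{-402 - 71}{\left(-1686\right) \frac{1}{3963} + 723} = \frac{-402 - 71}{- \frac{562}{1321} + 723} = - \frac{473}{\frac{954521}{1321}} = \left(-473\right) \frac{1321}{954521} = - \frac{624833}{954521}$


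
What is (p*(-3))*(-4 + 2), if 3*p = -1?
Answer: -2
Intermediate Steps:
p = -1/3 (p = (1/3)*(-1) = -1/3 ≈ -0.33333)
(p*(-3))*(-4 + 2) = (-1/3*(-3))*(-4 + 2) = 1*(-2) = -2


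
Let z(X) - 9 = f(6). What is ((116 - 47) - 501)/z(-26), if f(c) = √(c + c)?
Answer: -1296/23 + 288*√3/23 ≈ -34.660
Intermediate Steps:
f(c) = √2*√c (f(c) = √(2*c) = √2*√c)
z(X) = 9 + 2*√3 (z(X) = 9 + √2*√6 = 9 + 2*√3)
((116 - 47) - 501)/z(-26) = ((116 - 47) - 501)/(9 + 2*√3) = (69 - 501)/(9 + 2*√3) = -432/(9 + 2*√3)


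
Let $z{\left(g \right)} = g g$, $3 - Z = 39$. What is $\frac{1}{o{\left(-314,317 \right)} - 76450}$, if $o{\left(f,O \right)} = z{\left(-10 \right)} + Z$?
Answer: $- \frac{1}{76386} \approx -1.3091 \cdot 10^{-5}$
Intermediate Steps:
$Z = -36$ ($Z = 3 - 39 = -36$)
$z{\left(g \right)} = g^{2}$
$o{\left(f,O \right)} = 64$ ($o{\left(f,O \right)} = \left(-10\right)^{2} - 36 = 100 - 36 = 64$)
$\frac{1}{o{\left(-314,317 \right)} - 76450} = \frac{1}{64 - 76450} = \frac{1}{-76386} = - \frac{1}{76386}$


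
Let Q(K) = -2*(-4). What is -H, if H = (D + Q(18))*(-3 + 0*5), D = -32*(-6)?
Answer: 600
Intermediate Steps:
Q(K) = 8
D = 192
H = -600 (H = (192 + 8)*(-3 + 0*5) = 200*(-3 + 0) = 200*(-3) = -600)
-H = -1*(-600) = 600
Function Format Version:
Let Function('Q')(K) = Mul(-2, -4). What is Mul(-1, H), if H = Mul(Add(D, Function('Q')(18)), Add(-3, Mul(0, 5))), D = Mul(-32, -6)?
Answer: 600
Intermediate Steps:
Function('Q')(K) = 8
D = 192
H = -600 (H = Mul(Add(192, 8), Add(-3, Mul(0, 5))) = Mul(200, Add(-3, 0)) = Mul(200, -3) = -600)
Mul(-1, H) = Mul(-1, -600) = 600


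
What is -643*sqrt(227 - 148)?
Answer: -643*sqrt(79) ≈ -5715.1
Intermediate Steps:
-643*sqrt(227 - 148) = -643*sqrt(79)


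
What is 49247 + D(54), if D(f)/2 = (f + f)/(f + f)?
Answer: 49249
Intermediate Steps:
D(f) = 2 (D(f) = 2*((f + f)/(f + f)) = 2*((2*f)/((2*f))) = 2*((2*f)*(1/(2*f))) = 2*1 = 2)
49247 + D(54) = 49247 + 2 = 49249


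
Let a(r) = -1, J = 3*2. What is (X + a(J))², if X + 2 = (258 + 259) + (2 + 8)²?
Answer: 376996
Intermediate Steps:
J = 6
X = 615 (X = -2 + ((258 + 259) + (2 + 8)²) = -2 + (517 + 10²) = -2 + (517 + 100) = -2 + 617 = 615)
(X + a(J))² = (615 - 1)² = 614² = 376996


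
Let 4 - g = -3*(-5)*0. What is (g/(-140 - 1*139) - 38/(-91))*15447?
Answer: 52715462/8463 ≈ 6228.9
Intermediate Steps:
g = 4 (g = 4 - (-3*(-5))*0 = 4 - 15*0 = 4 - 1*0 = 4 + 0 = 4)
(g/(-140 - 1*139) - 38/(-91))*15447 = (4/(-140 - 1*139) - 38/(-91))*15447 = (4/(-140 - 139) - 38*(-1/91))*15447 = (4/(-279) + 38/91)*15447 = (4*(-1/279) + 38/91)*15447 = (-4/279 + 38/91)*15447 = (10238/25389)*15447 = 52715462/8463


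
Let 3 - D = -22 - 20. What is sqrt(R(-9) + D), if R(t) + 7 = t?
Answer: sqrt(29) ≈ 5.3852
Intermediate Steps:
R(t) = -7 + t
D = 45 (D = 3 - (-22 - 20) = 3 - 1*(-42) = 3 + 42 = 45)
sqrt(R(-9) + D) = sqrt((-7 - 9) + 45) = sqrt(-16 + 45) = sqrt(29)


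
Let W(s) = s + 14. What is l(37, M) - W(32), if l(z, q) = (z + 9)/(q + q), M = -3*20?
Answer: -2783/60 ≈ -46.383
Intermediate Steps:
M = -60
W(s) = 14 + s
l(z, q) = (9 + z)/(2*q) (l(z, q) = (9 + z)/((2*q)) = (9 + z)*(1/(2*q)) = (9 + z)/(2*q))
l(37, M) - W(32) = (½)*(9 + 37)/(-60) - (14 + 32) = (½)*(-1/60)*46 - 1*46 = -23/60 - 46 = -2783/60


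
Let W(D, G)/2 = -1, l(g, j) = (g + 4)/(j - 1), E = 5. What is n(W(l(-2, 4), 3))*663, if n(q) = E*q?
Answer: -6630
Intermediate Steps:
l(g, j) = (4 + g)/(-1 + j)
W(D, G) = -2 (W(D, G) = 2*(-1) = -2)
n(q) = 5*q
n(W(l(-2, 4), 3))*663 = (5*(-2))*663 = -10*663 = -6630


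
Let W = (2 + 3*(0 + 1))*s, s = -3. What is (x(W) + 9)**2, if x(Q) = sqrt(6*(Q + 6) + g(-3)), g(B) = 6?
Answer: 33 + 72*I*sqrt(3) ≈ 33.0 + 124.71*I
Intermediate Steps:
W = -15 (W = (2 + 3*(0 + 1))*(-3) = (2 + 3*1)*(-3) = (2 + 3)*(-3) = 5*(-3) = -15)
x(Q) = sqrt(42 + 6*Q) (x(Q) = sqrt(6*(Q + 6) + 6) = sqrt(6*(6 + Q) + 6) = sqrt((36 + 6*Q) + 6) = sqrt(42 + 6*Q))
(x(W) + 9)**2 = (sqrt(42 + 6*(-15)) + 9)**2 = (sqrt(42 - 90) + 9)**2 = (sqrt(-48) + 9)**2 = (4*I*sqrt(3) + 9)**2 = (9 + 4*I*sqrt(3))**2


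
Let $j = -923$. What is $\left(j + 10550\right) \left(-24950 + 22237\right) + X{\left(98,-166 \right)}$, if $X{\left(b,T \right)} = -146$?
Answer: $-26118197$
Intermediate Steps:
$\left(j + 10550\right) \left(-24950 + 22237\right) + X{\left(98,-166 \right)} = \left(-923 + 10550\right) \left(-24950 + 22237\right) - 146 = 9627 \left(-2713\right) - 146 = -26118051 - 146 = -26118197$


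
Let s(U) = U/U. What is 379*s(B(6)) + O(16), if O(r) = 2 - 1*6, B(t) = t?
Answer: 375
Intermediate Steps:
s(U) = 1
O(r) = -4 (O(r) = 2 - 6 = -4)
379*s(B(6)) + O(16) = 379*1 - 4 = 379 - 4 = 375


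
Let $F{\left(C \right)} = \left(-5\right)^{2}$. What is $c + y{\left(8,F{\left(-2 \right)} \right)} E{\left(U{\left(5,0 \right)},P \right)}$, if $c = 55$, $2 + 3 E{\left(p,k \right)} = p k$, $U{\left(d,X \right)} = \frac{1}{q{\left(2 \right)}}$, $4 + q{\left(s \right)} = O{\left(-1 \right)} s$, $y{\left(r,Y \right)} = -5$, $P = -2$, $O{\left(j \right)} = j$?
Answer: $\frac{520}{9} \approx 57.778$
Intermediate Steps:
$F{\left(C \right)} = 25$
$q{\left(s \right)} = -4 - s$
$U{\left(d,X \right)} = - \frac{1}{6}$ ($U{\left(d,X \right)} = \frac{1}{-4 - 2} = \frac{1}{-6} = - \frac{1}{6}$)
$E{\left(p,k \right)} = - \frac{2}{3} + \frac{k p}{3}$ ($E{\left(p,k \right)} = - \frac{2}{3} + \frac{p k}{3} = - \frac{2}{3} + \frac{k p}{3}$)
$c + y{\left(8,F{\left(-2 \right)} \right)} E{\left(U{\left(5,0 \right)},P \right)} = 55 - 5 \left(- \frac{2}{3} + \frac{1}{3} \left(-2\right) \left(- \frac{1}{6}\right)\right) = 55 - 5 \left(- \frac{2}{3} + \frac{1}{9}\right) = 55 - - \frac{25}{9} = 55 + \frac{25}{9} = \frac{520}{9}$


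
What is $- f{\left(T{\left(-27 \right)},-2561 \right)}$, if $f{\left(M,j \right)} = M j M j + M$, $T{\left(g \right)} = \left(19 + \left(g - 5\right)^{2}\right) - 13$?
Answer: $-6958147109930$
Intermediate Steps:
$T{\left(g \right)} = 6 + \left(-5 + g\right)^{2}$ ($T{\left(g \right)} = \left(19 + \left(-5 + g\right)^{2}\right) - 13 = 6 + \left(-5 + g\right)^{2}$)
$f{\left(M,j \right)} = M + M^{2} j^{2}$ ($f{\left(M,j \right)} = j M^{2} j + M = M^{2} j^{2} + M = M + M^{2} j^{2}$)
$- f{\left(T{\left(-27 \right)},-2561 \right)} = - \left(6 + \left(-5 - 27\right)^{2}\right) \left(1 + \left(6 + \left(-5 - 27\right)^{2}\right) \left(-2561\right)^{2}\right) = - \left(6 + \left(-32\right)^{2}\right) \left(1 + \left(6 + \left(-32\right)^{2}\right) 6558721\right) = - \left(6 + 1024\right) \left(1 + \left(6 + 1024\right) 6558721\right) = - 1030 \left(1 + 1030 \cdot 6558721\right) = - 1030 \left(1 + 6755482630\right) = - 1030 \cdot 6755482631 = \left(-1\right) 6958147109930 = -6958147109930$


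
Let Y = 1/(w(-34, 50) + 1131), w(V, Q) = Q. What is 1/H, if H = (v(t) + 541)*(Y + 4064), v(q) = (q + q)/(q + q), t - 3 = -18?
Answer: 1181/2601375070 ≈ 4.5399e-7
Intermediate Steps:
t = -15 (t = 3 - 18 = -15)
v(q) = 1 (v(q) = (2*q)/((2*q)) = (2*q)*(1/(2*q)) = 1)
Y = 1/1181 (Y = 1/(50 + 1131) = 1/1181 ≈ 0.00084674)
H = 2601375070/1181 (H = (1 + 541)*(1/1181 + 4064) = 542*(4799585/1181) = 2601375070/1181 ≈ 2.2027e+6)
1/H = 1/(2601375070/1181) = 1181/2601375070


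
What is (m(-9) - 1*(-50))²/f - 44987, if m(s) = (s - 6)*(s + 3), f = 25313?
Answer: -1138736331/25313 ≈ -44986.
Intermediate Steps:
m(s) = (-6 + s)*(3 + s)
(m(-9) - 1*(-50))²/f - 44987 = ((-18 + (-9)² - 3*(-9)) - 1*(-50))²/25313 - 44987 = ((-18 + 81 + 27) + 50)²*(1/25313) - 44987 = (90 + 50)²*(1/25313) - 44987 = 140²*(1/25313) - 44987 = 19600*(1/25313) - 44987 = 19600/25313 - 44987 = -1138736331/25313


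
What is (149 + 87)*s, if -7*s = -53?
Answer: 12508/7 ≈ 1786.9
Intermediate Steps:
s = 53/7 (s = -⅐*(-53) = 53/7 ≈ 7.5714)
(149 + 87)*s = (149 + 87)*(53/7) = 236*(53/7) = 12508/7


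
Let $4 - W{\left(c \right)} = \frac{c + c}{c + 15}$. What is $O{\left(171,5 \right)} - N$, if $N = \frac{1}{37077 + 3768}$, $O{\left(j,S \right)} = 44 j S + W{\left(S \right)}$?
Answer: $\frac{3073463713}{81690} \approx 37624.0$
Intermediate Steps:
$W{\left(c \right)} = 4 - \frac{2 c}{15 + c}$ ($W{\left(c \right)} = 4 - \frac{c + c}{c + 15} = 4 - \frac{2 c}{15 + c}$)
$O{\left(j,S \right)} = \frac{2 \left(30 + S\right)}{15 + S} + 44 S j$ ($O{\left(j,S \right)} = 44 j S + \frac{2 \left(30 + S\right)}{15 + S} = 44 S j + \frac{2 \left(30 + S\right)}{15 + S} = \frac{2 \left(30 + S\right)}{15 + S} + 44 S j$)
$N = \frac{1}{40845} \approx 2.4483 \cdot 10^{-5}$
$O{\left(171,5 \right)} - N = \frac{2 \left(30 + 5 + 22 \cdot 5 \cdot 171 \left(15 + 5\right)\right)}{15 + 5} - \frac{1}{40845} = \frac{2 \left(30 + 5 + 22 \cdot 5 \cdot 171 \cdot 20\right)}{20} - \frac{1}{40845} = 2 \cdot \frac{1}{20} \left(30 + 5 + 376200\right) - \frac{1}{40845} = 2 \cdot \frac{1}{20} \cdot 376235 - \frac{1}{40845} = \frac{75247}{2} - \frac{1}{40845} = \frac{3073463713}{81690}$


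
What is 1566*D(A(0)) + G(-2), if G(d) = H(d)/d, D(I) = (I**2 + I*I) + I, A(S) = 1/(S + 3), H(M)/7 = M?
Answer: 877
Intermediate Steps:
H(M) = 7*M
A(S) = 1/(3 + S)
D(I) = I + 2*I**2 (D(I) = (I**2 + I**2) + I = 2*I**2 + I = I + 2*I**2)
G(d) = 7 (G(d) = (7*d)/d = 7)
1566*D(A(0)) + G(-2) = 1566*((1 + 2/(3 + 0))/(3 + 0)) + 7 = 1566*((1 + 2/3)/3) + 7 = 1566*((1/3)*(5/3)) + 7 = 1566*(5/9) + 7 = 870 + 7 = 877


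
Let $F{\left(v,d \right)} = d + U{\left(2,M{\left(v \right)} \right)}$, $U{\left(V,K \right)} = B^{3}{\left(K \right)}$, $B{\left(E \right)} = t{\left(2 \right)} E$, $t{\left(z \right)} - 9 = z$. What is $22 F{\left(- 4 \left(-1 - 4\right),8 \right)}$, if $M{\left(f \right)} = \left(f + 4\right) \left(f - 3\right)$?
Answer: $1988754730160$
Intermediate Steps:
$t{\left(z \right)} = 9 + z$
$M{\left(f \right)} = \left(-3 + f\right) \left(4 + f\right)$ ($M{\left(f \right)} = \left(4 + f\right) \left(-3 + f\right) = \left(-3 + f\right) \left(4 + f\right)$)
$B{\left(E \right)} = 11 E$ ($B{\left(E \right)} = \left(9 + 2\right) E = 11 E$)
$U{\left(V,K \right)} = 1331 K^{3}$ ($U{\left(V,K \right)} = \left(11 K\right)^{3} = 1331 K^{3}$)
$F{\left(v,d \right)} = d + 1331 \left(-12 + v + v^{2}\right)^{3}$
$22 F{\left(- 4 \left(-1 - 4\right),8 \right)} = 22 \left(8 + 1331 \left(-12 - 4 \left(-1 - 4\right) + \left(- 4 \left(-1 - 4\right)\right)^{2}\right)^{3}\right) = 22 \left(8 + 1331 \left(-12 - -20 + \left(\left(-4\right) \left(-5\right)\right)^{2}\right)^{3}\right) = 22 \left(8 + 1331 \left(-12 + 20 + 20^{2}\right)^{3}\right) = 22 \left(8 + 1331 \left(-12 + 20 + 400\right)^{3}\right) = 22 \left(8 + 1331 \cdot 408^{3}\right) = 22 \left(8 + 1331 \cdot 67917312\right) = 22 \left(8 + 90397942272\right) = 22 \cdot 90397942280 = 1988754730160$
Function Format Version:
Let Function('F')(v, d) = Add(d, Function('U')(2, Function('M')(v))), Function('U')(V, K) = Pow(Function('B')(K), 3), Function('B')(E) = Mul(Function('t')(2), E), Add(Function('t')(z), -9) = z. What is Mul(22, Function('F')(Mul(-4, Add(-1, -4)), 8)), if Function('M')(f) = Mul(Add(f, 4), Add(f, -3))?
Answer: 1988754730160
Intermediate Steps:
Function('t')(z) = Add(9, z)
Function('M')(f) = Mul(Add(-3, f), Add(4, f)) (Function('M')(f) = Mul(Add(4, f), Add(-3, f)) = Mul(Add(-3, f), Add(4, f)))
Function('B')(E) = Mul(11, E) (Function('B')(E) = Mul(Add(9, 2), E) = Mul(11, E))
Function('U')(V, K) = Mul(1331, Pow(K, 3)) (Function('U')(V, K) = Pow(Mul(11, K), 3) = Mul(1331, Pow(K, 3)))
Function('F')(v, d) = Add(d, Mul(1331, Pow(Add(-12, v, Pow(v, 2)), 3)))
Mul(22, Function('F')(Mul(-4, Add(-1, -4)), 8)) = Mul(22, Add(8, Mul(1331, Pow(Add(-12, Mul(-4, Add(-1, -4)), Pow(Mul(-4, Add(-1, -4)), 2)), 3)))) = Mul(22, Add(8, Mul(1331, Pow(Add(-12, Mul(-4, -5), Pow(Mul(-4, -5), 2)), 3)))) = Mul(22, Add(8, Mul(1331, Pow(Add(-12, 20, Pow(20, 2)), 3)))) = Mul(22, Add(8, Mul(1331, Pow(Add(-12, 20, 400), 3)))) = Mul(22, Add(8, Mul(1331, Pow(408, 3)))) = Mul(22, Add(8, Mul(1331, 67917312))) = Mul(22, Add(8, 90397942272)) = Mul(22, 90397942280) = 1988754730160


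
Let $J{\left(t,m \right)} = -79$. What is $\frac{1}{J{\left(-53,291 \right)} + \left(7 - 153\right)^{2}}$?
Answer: $\frac{1}{21237} \approx 4.7088 \cdot 10^{-5}$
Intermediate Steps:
$\frac{1}{J{\left(-53,291 \right)} + \left(7 - 153\right)^{2}} = \frac{1}{-79 + \left(7 - 153\right)^{2}} = \frac{1}{-79 + \left(-146\right)^{2}} = \frac{1}{-79 + 21316} = \frac{1}{21237}$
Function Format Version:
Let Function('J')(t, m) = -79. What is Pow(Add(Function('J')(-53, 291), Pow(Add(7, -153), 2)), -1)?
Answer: Rational(1, 21237) ≈ 4.7088e-5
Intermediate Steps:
Pow(Add(Function('J')(-53, 291), Pow(Add(7, -153), 2)), -1) = Pow(Add(-79, Pow(Add(7, -153), 2)), -1) = Pow(Add(-79, Pow(-146, 2)), -1) = Pow(Add(-79, 21316), -1) = Pow(21237, -1) = Rational(1, 21237)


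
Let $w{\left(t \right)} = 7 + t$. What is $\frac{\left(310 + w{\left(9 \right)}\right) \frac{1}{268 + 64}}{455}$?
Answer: $\frac{163}{75530} \approx 0.0021581$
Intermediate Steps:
$\frac{\left(310 + w{\left(9 \right)}\right) \frac{1}{268 + 64}}{455} = \frac{\left(310 + \left(7 + 9\right)\right) \frac{1}{268 + 64}}{455} = \frac{310 + 16}{332} \cdot \frac{1}{455} = 326 \cdot \frac{1}{332} \cdot \frac{1}{455} = \frac{163}{166} \cdot \frac{1}{455} = \frac{163}{75530}$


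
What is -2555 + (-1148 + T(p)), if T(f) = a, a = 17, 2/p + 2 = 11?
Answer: -3686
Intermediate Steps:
p = 2/9 (p = 2/(-2 + 11) = 2/9 ≈ 0.22222)
T(f) = 17
-2555 + (-1148 + T(p)) = -2555 + (-1148 + 17) = -2555 - 1131 = -3686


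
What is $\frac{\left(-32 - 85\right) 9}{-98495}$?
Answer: $\frac{1053}{98495} \approx 0.010691$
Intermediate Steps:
$\frac{\left(-32 - 85\right) 9}{-98495} = \left(-117\right) 9 \left(- \frac{1}{98495}\right) = \left(-1053\right) \left(- \frac{1}{98495}\right) = \frac{1053}{98495}$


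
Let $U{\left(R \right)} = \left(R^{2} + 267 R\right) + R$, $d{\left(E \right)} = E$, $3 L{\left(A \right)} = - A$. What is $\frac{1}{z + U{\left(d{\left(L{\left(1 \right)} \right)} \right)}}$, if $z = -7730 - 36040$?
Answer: $- \frac{9}{394733} \approx -2.28 \cdot 10^{-5}$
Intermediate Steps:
$L{\left(A \right)} = - \frac{A}{3}$ ($L{\left(A \right)} = \frac{\left(-1\right) A}{3} = - \frac{A}{3}$)
$z = -43770$
$U{\left(R \right)} = R^{2} + 268 R$
$\frac{1}{z + U{\left(d{\left(L{\left(1 \right)} \right)} \right)}} = \frac{1}{-43770 + \left(- \frac{1}{3}\right) 1 \left(268 - \frac{1}{3}\right)} = \frac{1}{-43770 - \frac{268 - \frac{1}{3}}{3}} = \frac{1}{-43770 - \frac{803}{9}} = \frac{1}{- \frac{394733}{9}} = - \frac{9}{394733}$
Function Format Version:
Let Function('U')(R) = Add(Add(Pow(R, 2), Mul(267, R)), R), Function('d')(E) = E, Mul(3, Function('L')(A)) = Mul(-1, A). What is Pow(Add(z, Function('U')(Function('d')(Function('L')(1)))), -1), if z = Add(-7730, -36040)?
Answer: Rational(-9, 394733) ≈ -2.2800e-5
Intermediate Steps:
Function('L')(A) = Mul(Rational(-1, 3), A) (Function('L')(A) = Mul(Rational(1, 3), Mul(-1, A)) = Mul(Rational(-1, 3), A))
z = -43770
Function('U')(R) = Add(Pow(R, 2), Mul(268, R))
Pow(Add(z, Function('U')(Function('d')(Function('L')(1)))), -1) = Pow(Add(-43770, Mul(Mul(Rational(-1, 3), 1), Add(268, Mul(Rational(-1, 3), 1)))), -1) = Pow(Add(-43770, Mul(Rational(-1, 3), Add(268, Rational(-1, 3)))), -1) = Pow(Add(-43770, Mul(Rational(-1, 3), Rational(803, 3))), -1) = Pow(Add(-43770, Rational(-803, 9)), -1) = Pow(Rational(-394733, 9), -1) = Rational(-9, 394733)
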